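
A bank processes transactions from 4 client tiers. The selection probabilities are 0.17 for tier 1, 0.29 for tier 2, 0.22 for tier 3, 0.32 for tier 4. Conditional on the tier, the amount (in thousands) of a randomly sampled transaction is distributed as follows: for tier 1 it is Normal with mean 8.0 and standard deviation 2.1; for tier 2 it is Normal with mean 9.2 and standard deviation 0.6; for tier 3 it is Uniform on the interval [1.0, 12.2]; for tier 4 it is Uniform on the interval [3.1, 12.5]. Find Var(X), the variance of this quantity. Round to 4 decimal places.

6.3711

Per component, 1: μ=8, E[X²]=68.41; 2: μ=9.2, E[X²]=85; 3: μ=6.6, E[X²]=54.0133; 4: μ=7.8, E[X²]=68.2033.
E[X] = 0.17·8 + 0.29·9.2 + 0.22·6.6 + 0.32·7.8 = 7.976.
E[X²] = 0.17·68.41 + 0.29·85 + 0.22·54.0133 + 0.32·68.2033 = 69.9877.
Var(X) = E[X²] − (E[X])² = 69.9877 − 63.6166 = 6.37112.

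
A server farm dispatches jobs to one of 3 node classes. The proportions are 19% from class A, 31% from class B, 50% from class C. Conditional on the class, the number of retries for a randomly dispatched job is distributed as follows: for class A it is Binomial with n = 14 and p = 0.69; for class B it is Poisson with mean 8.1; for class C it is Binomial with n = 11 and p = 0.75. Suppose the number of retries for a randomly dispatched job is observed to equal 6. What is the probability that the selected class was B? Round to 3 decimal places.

Likelihoods P(X=6 | ·): A: 0.0276403; B: 0.119067; C: 0.0802989.
Posterior ∝ prior × likelihood. Numerator for B: 0.31·0.119067 = 0.0369108.
Normalizing constant: 0.19·0.0276403 + 0.31·0.119067 + 0.5·0.0802989 = 0.082312.
P(B | observation) = 0.0369108 / 0.082312 = 0.448426.

0.448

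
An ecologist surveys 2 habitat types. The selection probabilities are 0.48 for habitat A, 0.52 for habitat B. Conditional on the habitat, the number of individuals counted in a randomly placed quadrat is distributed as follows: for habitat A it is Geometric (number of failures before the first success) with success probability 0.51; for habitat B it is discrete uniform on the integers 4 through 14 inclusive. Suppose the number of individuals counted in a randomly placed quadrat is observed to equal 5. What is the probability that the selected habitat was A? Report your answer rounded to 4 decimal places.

Likelihoods P(X=5 | ·): A: 0.0144062; B: 0.0909091.
Posterior ∝ prior × likelihood. Numerator for A: 0.48·0.0144062 = 0.00691499.
Normalizing constant: 0.48·0.0144062 + 0.52·0.0909091 = 0.0541877.
P(A | observation) = 0.00691499 / 0.0541877 = 0.127612.

0.1276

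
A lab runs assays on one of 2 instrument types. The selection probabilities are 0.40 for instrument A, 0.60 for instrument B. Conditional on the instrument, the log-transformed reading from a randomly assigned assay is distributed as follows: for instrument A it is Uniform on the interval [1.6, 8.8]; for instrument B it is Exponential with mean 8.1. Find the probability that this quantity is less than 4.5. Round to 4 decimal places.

Conditional on each instrument, P(X < 4.5): A: 0.402778; B: 0.426247.
By total probability, P(X < 4.5) = 0.4·0.402778 + 0.6·0.426247 = 0.416859.

0.4169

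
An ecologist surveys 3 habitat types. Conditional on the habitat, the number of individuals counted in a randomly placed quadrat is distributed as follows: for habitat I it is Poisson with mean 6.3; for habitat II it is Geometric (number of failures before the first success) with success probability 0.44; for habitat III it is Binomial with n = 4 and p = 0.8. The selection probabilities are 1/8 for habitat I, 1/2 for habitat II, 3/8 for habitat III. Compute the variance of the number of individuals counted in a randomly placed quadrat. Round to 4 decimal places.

5.2003

Per component, I: μ=6.3, E[X²]=45.99; II: μ=1.27273, E[X²]=4.5124; III: μ=3.2, E[X²]=10.88.
E[X] = 0.125·6.3 + 0.5·1.27273 + 0.375·3.2 = 2.62386.
E[X²] = 0.125·45.99 + 0.5·4.5124 + 0.375·10.88 = 12.0849.
Var(X) = E[X²] − (E[X])² = 12.0849 − 6.88466 = 5.20029.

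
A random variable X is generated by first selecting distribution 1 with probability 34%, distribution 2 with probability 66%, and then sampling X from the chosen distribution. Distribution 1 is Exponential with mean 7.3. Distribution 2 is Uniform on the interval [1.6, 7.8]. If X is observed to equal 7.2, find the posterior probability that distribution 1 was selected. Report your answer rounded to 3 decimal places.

Likelihoods f(7.2 | ·): 1: 0.0510895; 2: 0.16129.
Posterior ∝ prior × likelihood. Numerator for 1: 0.34·0.0510895 = 0.0173704.
Normalizing constant: 0.34·0.0510895 + 0.66·0.16129 = 0.123822.
P(1 | observation) = 0.0173704 / 0.123822 = 0.140286.

0.140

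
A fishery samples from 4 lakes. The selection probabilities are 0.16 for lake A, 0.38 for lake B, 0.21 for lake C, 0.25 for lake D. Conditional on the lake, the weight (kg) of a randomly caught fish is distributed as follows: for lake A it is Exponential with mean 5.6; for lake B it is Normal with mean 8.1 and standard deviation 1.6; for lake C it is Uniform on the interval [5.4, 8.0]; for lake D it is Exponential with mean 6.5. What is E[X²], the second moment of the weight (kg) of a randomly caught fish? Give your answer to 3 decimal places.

For each component E[X²] = Var + (mean)², giving A: 62.72; B: 68.17; C: 45.4533; D: 84.5.
Overall E[X²] = 0.16·62.72 + 0.38·68.17 + 0.21·45.4533 + 0.25·84.5 = 66.61.

66.610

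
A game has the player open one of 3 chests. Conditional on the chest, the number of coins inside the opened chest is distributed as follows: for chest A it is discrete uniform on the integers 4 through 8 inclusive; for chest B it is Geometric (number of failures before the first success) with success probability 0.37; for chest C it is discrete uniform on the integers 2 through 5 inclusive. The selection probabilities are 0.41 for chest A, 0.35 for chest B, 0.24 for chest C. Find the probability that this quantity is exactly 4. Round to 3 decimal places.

0.162

Conditional on each chest, P(X = 4): A: 0.2; B: 0.058286; C: 0.25.
By total probability, P(X = 4) = 0.41·0.2 + 0.35·0.058286 + 0.24·0.25 = 0.1624.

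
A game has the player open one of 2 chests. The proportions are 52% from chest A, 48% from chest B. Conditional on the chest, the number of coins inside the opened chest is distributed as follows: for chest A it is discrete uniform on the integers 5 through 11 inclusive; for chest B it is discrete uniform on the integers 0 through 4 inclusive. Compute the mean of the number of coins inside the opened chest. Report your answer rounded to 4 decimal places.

5.1200

Component means — A: 8; B: 2.
E[X] = 0.52·8 + 0.48·2 = 5.12.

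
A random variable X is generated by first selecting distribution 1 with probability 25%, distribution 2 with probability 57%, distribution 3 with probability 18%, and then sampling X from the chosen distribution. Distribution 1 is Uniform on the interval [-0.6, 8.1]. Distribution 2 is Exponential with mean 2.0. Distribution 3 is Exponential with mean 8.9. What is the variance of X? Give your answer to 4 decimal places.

24.6294

Per component, 1: μ=3.75, E[X²]=20.37; 2: μ=2, E[X²]=8; 3: μ=8.9, E[X²]=158.42.
E[X] = 0.25·3.75 + 0.57·2 + 0.18·8.9 = 3.6795.
E[X²] = 0.25·20.37 + 0.57·8 + 0.18·158.42 = 38.1681.
Var(X) = E[X²] − (E[X])² = 38.1681 − 13.5387 = 24.6294.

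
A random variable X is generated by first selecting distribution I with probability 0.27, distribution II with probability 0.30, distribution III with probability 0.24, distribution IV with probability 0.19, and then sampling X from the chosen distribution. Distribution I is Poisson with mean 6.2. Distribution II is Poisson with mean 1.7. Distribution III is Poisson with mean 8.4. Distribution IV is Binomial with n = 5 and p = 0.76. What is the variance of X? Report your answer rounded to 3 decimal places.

11.071

Per component, I: μ=6.2, E[X²]=44.64; II: μ=1.7, E[X²]=4.59; III: μ=8.4, E[X²]=78.96; IV: μ=3.8, E[X²]=15.352.
E[X] = 0.27·6.2 + 0.3·1.7 + 0.24·8.4 + 0.19·3.8 = 4.922.
E[X²] = 0.27·44.64 + 0.3·4.59 + 0.24·78.96 + 0.19·15.352 = 35.2971.
Var(X) = E[X²] − (E[X])² = 35.2971 − 24.2261 = 11.071.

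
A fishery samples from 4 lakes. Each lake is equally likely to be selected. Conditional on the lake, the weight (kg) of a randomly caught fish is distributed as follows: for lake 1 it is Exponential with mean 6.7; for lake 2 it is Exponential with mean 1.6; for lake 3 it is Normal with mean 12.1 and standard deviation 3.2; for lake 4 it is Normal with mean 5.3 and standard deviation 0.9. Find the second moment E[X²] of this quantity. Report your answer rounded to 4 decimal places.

70.1125

For each component E[X²] = Var + (mean)², giving 1: 89.78; 2: 5.12; 3: 156.65; 4: 28.9.
Overall E[X²] = 0.25·89.78 + 0.25·5.12 + 0.25·156.65 + 0.25·28.9 = 70.1125.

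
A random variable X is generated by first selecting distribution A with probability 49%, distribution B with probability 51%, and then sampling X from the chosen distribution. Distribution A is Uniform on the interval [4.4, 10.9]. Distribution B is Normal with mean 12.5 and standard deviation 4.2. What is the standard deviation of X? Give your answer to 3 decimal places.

4.074

Per component, A: μ=7.65, E[X²]=62.0433; B: μ=12.5, E[X²]=173.89.
E[X] = 0.49·7.65 + 0.51·12.5 = 10.1235.
E[X²] = 0.49·62.0433 + 0.51·173.89 = 119.085.
Var(X) = E[X²] − (E[X])² = 119.085 − 102.485 = 16.5999.
SD(X) = √16.5999 = 4.0743.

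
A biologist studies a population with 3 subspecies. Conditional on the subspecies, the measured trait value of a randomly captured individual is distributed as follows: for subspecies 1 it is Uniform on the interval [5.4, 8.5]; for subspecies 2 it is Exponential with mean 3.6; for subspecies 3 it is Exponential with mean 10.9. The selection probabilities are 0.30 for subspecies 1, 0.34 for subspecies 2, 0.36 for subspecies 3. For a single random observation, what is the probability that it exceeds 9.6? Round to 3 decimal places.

Conditional on each subspecies, P(X > 9.6): 1: 0; 2: 0.0694835; 3: 0.414479.
By total probability, P(X > 9.6) = 0.3·0 + 0.34·0.0694835 + 0.36·0.414479 = 0.172837.

0.173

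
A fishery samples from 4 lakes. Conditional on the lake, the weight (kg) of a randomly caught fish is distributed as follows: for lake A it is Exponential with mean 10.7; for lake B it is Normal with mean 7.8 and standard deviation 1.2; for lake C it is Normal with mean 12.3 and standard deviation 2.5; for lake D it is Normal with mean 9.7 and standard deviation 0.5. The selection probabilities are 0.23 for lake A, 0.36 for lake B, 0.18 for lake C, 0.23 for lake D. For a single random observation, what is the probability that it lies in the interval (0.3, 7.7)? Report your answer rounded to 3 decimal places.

0.286

Conditional on each lake, P(0.3 < X < 7.7): A: 0.485418; B: 0.466793; C: 0.0328833; D: 3.16712e-05.
By total probability, P(0.3 < X < 7.7) = 0.23·0.485418 + 0.36·0.466793 + 0.18·0.0328833 + 0.23·3.16712e-05 = 0.285618.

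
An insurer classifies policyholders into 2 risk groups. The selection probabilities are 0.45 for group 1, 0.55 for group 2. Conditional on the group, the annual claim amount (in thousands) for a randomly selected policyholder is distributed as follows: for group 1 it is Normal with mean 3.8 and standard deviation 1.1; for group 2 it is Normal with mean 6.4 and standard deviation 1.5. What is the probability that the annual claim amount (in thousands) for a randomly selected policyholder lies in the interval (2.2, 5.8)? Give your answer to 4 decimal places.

0.5898

Conditional on each group, P(2.2 < X < 5.8): 1: 0.892584; 2: 0.342023.
By total probability, P(2.2 < X < 5.8) = 0.45·0.892584 + 0.55·0.342023 = 0.589776.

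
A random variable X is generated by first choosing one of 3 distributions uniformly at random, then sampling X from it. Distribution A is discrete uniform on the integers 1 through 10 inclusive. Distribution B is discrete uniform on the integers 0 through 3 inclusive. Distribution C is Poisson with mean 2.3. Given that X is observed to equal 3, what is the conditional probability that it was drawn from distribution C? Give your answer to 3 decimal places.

Likelihoods P(X=3 | ·): A: 0.1; B: 0.25; C: 0.203308.
Posterior ∝ prior × likelihood. Numerator for C: 0.333333·0.203308 = 0.0677694.
Normalizing constant: 0.333333·0.1 + 0.333333·0.25 + 0.333333·0.203308 = 0.184436.
P(C | observation) = 0.0677694 / 0.184436 = 0.367441.

0.367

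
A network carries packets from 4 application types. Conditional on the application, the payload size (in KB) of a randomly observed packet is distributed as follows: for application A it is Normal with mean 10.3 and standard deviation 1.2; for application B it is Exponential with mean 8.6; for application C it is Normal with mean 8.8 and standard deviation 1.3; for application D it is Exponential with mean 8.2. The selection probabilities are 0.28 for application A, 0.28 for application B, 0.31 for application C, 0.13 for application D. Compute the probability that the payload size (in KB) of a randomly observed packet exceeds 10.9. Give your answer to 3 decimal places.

Conditional on each application, P(X > 10.9): A: 0.308538; B: 0.281551; C: 0.0531137; D: 0.264671.
By total probability, P(X > 10.9) = 0.28·0.308538 + 0.28·0.281551 + 0.31·0.0531137 + 0.13·0.264671 = 0.216097.

0.216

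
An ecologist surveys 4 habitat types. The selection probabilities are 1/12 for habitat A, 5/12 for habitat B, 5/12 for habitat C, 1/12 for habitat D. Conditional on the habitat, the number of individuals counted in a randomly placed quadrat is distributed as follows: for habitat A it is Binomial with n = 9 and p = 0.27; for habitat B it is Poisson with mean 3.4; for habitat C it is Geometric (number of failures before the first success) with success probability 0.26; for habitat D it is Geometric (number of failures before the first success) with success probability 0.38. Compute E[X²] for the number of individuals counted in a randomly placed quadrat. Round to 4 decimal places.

For each component E[X²] = Var + (mean)², giving A: 7.6788; B: 14.96; C: 19.0473; D: 6.95568.
Overall E[X²] = 0.0833333·7.6788 + 0.416667·14.96 + 0.416667·19.0473 + 0.0833333·6.95568 = 15.3893.

15.3893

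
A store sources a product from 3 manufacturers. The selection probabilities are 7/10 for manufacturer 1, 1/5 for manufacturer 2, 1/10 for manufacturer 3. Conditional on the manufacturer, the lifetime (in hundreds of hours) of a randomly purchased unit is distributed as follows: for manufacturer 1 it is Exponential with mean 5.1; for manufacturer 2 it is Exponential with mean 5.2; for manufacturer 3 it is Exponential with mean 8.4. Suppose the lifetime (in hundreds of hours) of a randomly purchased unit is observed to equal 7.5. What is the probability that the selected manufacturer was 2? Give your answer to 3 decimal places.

Likelihoods f(7.5 | ·): 1: 0.0450569; 2: 0.045458; 3: 0.0487481.
Posterior ∝ prior × likelihood. Numerator for 2: 0.2·0.045458 = 0.0090916.
Normalizing constant: 0.7·0.0450569 + 0.2·0.045458 + 0.1·0.0487481 = 0.0455063.
P(2 | observation) = 0.0090916 / 0.0455063 = 0.199788.

0.200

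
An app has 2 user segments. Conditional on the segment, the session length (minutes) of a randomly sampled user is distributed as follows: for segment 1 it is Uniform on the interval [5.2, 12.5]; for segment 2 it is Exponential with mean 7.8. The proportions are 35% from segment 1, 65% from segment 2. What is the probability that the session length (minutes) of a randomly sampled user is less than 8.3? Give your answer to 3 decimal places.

0.574

Conditional on each segment, P(X < 8.3): 1: 0.424658; 2: 0.654963.
By total probability, P(X < 8.3) = 0.35·0.424658 + 0.65·0.654963 = 0.574356.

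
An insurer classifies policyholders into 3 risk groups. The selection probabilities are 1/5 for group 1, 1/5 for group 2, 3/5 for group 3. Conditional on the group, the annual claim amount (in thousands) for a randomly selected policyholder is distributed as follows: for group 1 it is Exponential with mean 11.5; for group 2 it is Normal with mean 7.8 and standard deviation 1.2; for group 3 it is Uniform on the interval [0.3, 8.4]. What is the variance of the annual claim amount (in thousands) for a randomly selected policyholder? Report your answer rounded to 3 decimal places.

Per component, 1: μ=11.5, E[X²]=264.5; 2: μ=7.8, E[X²]=62.28; 3: μ=4.35, E[X²]=24.39.
E[X] = 0.2·11.5 + 0.2·7.8 + 0.6·4.35 = 6.47.
E[X²] = 0.2·264.5 + 0.2·62.28 + 0.6·24.39 = 79.99.
Var(X) = E[X²] − (E[X])² = 79.99 − 41.8609 = 38.1291.

38.129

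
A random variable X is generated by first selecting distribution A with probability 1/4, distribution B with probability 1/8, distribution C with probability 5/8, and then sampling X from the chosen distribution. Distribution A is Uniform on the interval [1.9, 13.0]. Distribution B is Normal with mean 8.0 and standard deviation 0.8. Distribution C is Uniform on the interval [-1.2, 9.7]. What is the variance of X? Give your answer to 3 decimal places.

11.543

Per component, A: μ=7.45, E[X²]=65.77; B: μ=8, E[X²]=64.64; C: μ=4.25, E[X²]=27.9633.
E[X] = 0.25·7.45 + 0.125·8 + 0.625·4.25 = 5.51875.
E[X²] = 0.25·65.77 + 0.125·64.64 + 0.625·27.9633 = 41.9996.
Var(X) = E[X²] − (E[X])² = 41.9996 − 30.4566 = 11.543.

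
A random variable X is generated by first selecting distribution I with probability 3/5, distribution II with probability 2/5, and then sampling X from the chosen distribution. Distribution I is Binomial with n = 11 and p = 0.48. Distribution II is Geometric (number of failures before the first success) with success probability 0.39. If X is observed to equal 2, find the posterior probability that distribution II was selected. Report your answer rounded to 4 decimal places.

Likelihoods P(X=2 | ·): I: 0.035227; II: 0.145119.
Posterior ∝ prior × likelihood. Numerator for II: 0.4·0.145119 = 0.0580476.
Normalizing constant: 0.6·0.035227 + 0.4·0.145119 = 0.0791838.
P(II | observation) = 0.0580476 / 0.0791838 = 0.733074.

0.7331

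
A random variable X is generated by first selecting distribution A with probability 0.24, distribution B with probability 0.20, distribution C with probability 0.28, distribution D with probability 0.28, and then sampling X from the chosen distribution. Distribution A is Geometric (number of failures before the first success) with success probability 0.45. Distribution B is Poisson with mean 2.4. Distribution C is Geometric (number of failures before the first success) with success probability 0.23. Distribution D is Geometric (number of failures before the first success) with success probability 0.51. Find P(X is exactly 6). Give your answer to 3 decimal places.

0.023

Conditional on each component, P(X = 6): A: 0.0124563; B: 0.0240784; C: 0.0479371; D: 0.00705906.
By total probability, P(X = 6) = 0.24·0.0124563 + 0.2·0.0240784 + 0.28·0.0479371 + 0.28·0.00705906 = 0.0232041.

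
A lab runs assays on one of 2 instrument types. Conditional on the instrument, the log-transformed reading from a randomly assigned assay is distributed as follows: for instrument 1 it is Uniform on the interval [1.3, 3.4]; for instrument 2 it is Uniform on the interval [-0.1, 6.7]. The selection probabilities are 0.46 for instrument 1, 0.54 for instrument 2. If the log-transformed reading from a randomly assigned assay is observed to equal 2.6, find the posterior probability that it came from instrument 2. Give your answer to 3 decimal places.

0.266

Likelihoods f(2.6 | ·): 1: 0.47619; 2: 0.147059.
Posterior ∝ prior × likelihood. Numerator for 2: 0.54·0.147059 = 0.0794118.
Normalizing constant: 0.46·0.47619 + 0.54·0.147059 = 0.298459.
P(2 | observation) = 0.0794118 / 0.298459 = 0.266072.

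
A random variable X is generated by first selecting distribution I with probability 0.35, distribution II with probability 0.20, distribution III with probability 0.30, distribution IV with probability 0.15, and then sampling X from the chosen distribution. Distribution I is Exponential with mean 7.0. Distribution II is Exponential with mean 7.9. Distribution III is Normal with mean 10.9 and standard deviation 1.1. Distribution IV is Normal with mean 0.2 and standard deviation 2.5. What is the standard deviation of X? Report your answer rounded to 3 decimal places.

Per component, I: μ=7, E[X²]=98; II: μ=7.9, E[X²]=124.82; III: μ=10.9, E[X²]=120.02; IV: μ=0.2, E[X²]=6.29.
E[X] = 0.35·7 + 0.2·7.9 + 0.3·10.9 + 0.15·0.2 = 7.33.
E[X²] = 0.35·98 + 0.2·124.82 + 0.3·120.02 + 0.15·6.29 = 96.2135.
Var(X) = E[X²] − (E[X])² = 96.2135 − 53.7289 = 42.4846.
SD(X) = √42.4846 = 6.51802.

6.518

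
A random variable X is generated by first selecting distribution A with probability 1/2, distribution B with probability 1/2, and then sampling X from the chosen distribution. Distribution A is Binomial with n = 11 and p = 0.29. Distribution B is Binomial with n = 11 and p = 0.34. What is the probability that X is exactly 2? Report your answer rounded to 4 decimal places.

0.1816

Conditional on each component, P(X = 2): A: 0.212072; B: 0.151083.
By total probability, P(X = 2) = 0.5·0.212072 + 0.5·0.151083 = 0.181578.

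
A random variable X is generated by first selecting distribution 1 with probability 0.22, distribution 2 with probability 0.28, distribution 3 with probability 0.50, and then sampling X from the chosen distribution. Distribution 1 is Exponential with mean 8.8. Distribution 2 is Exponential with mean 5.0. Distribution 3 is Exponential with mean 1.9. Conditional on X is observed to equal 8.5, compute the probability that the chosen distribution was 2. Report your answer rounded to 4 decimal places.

0.4497

Likelihoods f(8.5 | ·): 1: 0.0432542; 2: 0.0365367; 3: 0.00600275.
Posterior ∝ prior × likelihood. Numerator for 2: 0.28·0.0365367 = 0.0102303.
Normalizing constant: 0.22·0.0432542 + 0.28·0.0365367 + 0.5·0.00600275 = 0.0227476.
P(2 | observation) = 0.0102303 / 0.0227476 = 0.44973.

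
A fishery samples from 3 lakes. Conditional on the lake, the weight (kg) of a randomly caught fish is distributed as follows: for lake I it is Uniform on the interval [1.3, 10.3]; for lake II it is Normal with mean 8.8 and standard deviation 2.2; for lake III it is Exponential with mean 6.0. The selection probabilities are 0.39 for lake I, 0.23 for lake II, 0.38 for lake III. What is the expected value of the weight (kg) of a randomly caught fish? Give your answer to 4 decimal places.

Component means — I: 5.8; II: 8.8; III: 6.
E[X] = 0.39·5.8 + 0.23·8.8 + 0.38·6 = 6.566.

6.5660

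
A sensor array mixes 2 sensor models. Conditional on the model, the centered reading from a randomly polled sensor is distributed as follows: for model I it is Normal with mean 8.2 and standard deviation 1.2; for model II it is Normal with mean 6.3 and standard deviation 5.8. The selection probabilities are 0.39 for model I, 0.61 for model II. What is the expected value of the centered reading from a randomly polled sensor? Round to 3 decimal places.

7.041

Component means — I: 8.2; II: 6.3.
E[X] = 0.39·8.2 + 0.61·6.3 = 7.041.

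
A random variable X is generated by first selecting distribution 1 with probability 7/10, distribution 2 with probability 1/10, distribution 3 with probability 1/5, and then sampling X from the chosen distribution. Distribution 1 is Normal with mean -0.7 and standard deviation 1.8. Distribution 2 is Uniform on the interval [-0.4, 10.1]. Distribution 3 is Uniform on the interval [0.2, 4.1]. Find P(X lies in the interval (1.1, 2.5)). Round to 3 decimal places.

0.170

Conditional on each component, P(1.1 < X < 2.5): 1: 0.120935; 2: 0.133333; 3: 0.358974.
By total probability, P(1.1 < X < 2.5) = 0.7·0.120935 + 0.1·0.133333 + 0.2·0.358974 = 0.169783.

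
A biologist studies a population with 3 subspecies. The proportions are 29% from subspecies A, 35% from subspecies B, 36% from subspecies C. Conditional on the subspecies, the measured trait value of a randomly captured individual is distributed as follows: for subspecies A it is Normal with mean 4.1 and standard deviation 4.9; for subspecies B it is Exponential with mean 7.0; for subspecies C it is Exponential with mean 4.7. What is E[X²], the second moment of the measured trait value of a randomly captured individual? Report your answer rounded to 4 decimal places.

For each component E[X²] = Var + (mean)², giving A: 40.82; B: 98; C: 44.18.
Overall E[X²] = 0.29·40.82 + 0.35·98 + 0.36·44.18 = 62.0426.

62.0426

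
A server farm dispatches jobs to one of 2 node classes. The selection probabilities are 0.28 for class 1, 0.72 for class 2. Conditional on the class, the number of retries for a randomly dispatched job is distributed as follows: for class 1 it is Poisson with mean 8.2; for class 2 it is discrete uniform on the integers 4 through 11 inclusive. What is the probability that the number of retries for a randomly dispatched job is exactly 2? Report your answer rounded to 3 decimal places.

Conditional on each class, P(X = 2): 1: 0.00923385; 2: 0.
By total probability, P(X = 2) = 0.28·0.00923385 + 0.72·0 = 0.00258548.

0.003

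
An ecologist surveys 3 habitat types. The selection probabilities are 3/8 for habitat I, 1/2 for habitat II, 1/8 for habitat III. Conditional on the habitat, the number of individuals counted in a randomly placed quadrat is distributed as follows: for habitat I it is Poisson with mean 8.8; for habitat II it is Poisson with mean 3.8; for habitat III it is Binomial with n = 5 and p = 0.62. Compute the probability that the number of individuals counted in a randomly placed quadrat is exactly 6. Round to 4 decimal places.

Conditional on each habitat, P(X = 6): I: 0.0972237; II: 0.0935513; III: 0.
By total probability, P(X = 6) = 0.375·0.0972237 + 0.5·0.0935513 + 0.125·0 = 0.0832346.

0.0832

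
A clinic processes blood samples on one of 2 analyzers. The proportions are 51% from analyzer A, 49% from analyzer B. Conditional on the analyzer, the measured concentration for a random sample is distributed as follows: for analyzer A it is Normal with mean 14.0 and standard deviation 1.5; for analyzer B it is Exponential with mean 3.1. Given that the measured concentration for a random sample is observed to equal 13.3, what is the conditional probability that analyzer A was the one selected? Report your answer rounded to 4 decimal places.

Likelihoods f(13.3 | ·): A: 0.238522; B: 0.00441952.
Posterior ∝ prior × likelihood. Numerator for A: 0.51·0.238522 = 0.121646.
Normalizing constant: 0.51·0.238522 + 0.49·0.00441952 = 0.123812.
P(A | observation) = 0.121646 / 0.123812 = 0.982509.

0.9825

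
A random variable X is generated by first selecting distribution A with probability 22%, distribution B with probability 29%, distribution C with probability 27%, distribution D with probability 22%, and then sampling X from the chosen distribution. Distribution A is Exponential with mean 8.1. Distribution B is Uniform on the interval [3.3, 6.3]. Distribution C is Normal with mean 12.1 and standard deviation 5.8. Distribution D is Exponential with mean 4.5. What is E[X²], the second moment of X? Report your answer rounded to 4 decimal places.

93.2910

For each component E[X²] = Var + (mean)², giving A: 131.22; B: 23.79; C: 180.05; D: 40.5.
Overall E[X²] = 0.22·131.22 + 0.29·23.79 + 0.27·180.05 + 0.22·40.5 = 93.291.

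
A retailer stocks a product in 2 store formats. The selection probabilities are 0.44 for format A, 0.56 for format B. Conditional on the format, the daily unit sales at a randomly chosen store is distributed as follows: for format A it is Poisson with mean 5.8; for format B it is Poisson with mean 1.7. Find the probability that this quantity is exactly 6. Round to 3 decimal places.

0.074

Conditional on each format, P(X = 6): A: 0.160076; B: 0.00612436.
By total probability, P(X = 6) = 0.44·0.160076 + 0.56·0.00612436 = 0.0738633.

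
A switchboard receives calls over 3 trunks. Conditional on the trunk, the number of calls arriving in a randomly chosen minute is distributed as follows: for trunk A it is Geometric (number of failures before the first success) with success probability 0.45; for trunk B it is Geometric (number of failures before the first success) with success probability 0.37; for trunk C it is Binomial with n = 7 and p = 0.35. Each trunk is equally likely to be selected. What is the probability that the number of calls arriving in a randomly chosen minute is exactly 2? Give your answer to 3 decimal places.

0.194

Conditional on each trunk, P(X = 2): A: 0.136125; B: 0.146853; C: 0.298485.
By total probability, P(X = 2) = 0.333333·0.136125 + 0.333333·0.146853 + 0.333333·0.298485 = 0.193821.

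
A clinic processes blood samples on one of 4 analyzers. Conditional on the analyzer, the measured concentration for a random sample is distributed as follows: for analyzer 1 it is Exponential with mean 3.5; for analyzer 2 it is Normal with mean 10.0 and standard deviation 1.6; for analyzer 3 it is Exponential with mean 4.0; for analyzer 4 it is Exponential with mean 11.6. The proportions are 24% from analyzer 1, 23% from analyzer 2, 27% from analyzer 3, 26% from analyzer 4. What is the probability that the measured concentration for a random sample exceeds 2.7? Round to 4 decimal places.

0.6844

Conditional on each analyzer, P(X > 2.7): 1: 0.462352; 2: 0.999997; 3: 0.509156; 4: 0.792345.
By total probability, P(X > 2.7) = 0.24·0.462352 + 0.23·0.999997 + 0.27·0.509156 + 0.26·0.792345 = 0.684446.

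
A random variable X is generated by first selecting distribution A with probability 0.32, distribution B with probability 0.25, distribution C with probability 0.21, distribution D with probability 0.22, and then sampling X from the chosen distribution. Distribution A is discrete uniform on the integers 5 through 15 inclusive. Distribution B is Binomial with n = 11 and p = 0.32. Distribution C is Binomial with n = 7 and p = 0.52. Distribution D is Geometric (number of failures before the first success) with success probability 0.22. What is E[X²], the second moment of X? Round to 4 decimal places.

48.3562

For each component E[X²] = Var + (mean)², giving A: 110; B: 14.784; C: 14.9968; D: 28.686.
Overall E[X²] = 0.32·110 + 0.25·14.784 + 0.21·14.9968 + 0.22·28.686 = 48.3562.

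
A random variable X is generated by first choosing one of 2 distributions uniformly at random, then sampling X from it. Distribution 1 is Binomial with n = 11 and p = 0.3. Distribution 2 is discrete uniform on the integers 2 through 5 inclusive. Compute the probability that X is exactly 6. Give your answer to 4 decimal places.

0.0283

Conditional on each component, P(X = 6): 1: 0.0566056; 2: 0.
By total probability, P(X = 6) = 0.5·0.0566056 + 0.5·0 = 0.0283028.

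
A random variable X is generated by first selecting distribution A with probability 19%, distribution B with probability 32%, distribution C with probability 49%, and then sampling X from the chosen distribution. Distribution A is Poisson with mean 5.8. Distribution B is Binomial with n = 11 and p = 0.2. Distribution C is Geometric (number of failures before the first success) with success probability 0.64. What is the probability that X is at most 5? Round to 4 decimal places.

Conditional on each component, P(X ≤ 5): A: 0.478315; B: 0.988346; C: 0.997823.
By total probability, P(X ≤ 5) = 0.19·0.478315 + 0.32·0.988346 + 0.49·0.997823 = 0.896084.

0.8961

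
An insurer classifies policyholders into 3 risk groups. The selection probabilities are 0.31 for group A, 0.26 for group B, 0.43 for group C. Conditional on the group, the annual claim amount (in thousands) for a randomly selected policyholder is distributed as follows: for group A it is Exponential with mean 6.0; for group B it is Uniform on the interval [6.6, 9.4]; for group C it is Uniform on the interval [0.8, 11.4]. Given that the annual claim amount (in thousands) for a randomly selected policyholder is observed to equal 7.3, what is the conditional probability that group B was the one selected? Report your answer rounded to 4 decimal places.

Likelihoods f(7.3 | ·): A: 0.0493693; B: 0.357143; C: 0.0943396.
Posterior ∝ prior × likelihood. Numerator for B: 0.26·0.357143 = 0.0928571.
Normalizing constant: 0.31·0.0493693 + 0.26·0.357143 + 0.43·0.0943396 = 0.148728.
P(B | observation) = 0.0928571 / 0.148728 = 0.624343.

0.6243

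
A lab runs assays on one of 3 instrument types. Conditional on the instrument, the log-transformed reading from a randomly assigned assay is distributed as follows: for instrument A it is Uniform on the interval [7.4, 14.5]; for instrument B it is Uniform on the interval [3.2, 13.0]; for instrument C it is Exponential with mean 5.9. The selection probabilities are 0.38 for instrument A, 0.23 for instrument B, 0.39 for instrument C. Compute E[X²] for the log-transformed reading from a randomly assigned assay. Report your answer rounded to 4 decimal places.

91.2421

For each component E[X²] = Var + (mean)², giving A: 124.103; B: 73.6133; C: 69.62.
Overall E[X²] = 0.38·124.103 + 0.23·73.6133 + 0.39·69.62 = 91.2421.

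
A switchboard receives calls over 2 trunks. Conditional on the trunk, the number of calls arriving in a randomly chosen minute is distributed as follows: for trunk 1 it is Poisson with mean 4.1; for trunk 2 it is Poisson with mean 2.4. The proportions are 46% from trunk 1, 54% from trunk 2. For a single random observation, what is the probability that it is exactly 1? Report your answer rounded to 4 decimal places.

0.1488

Conditional on each trunk, P(X = 1): 1: 0.067948; 2: 0.217723.
By total probability, P(X = 1) = 0.46·0.067948 + 0.54·0.217723 = 0.148827.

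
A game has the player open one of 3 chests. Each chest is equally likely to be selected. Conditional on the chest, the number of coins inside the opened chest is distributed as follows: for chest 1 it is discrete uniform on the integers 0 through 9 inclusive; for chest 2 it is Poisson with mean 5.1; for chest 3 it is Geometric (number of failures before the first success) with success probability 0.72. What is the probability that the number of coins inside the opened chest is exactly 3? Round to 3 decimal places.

Conditional on each chest, P(X = 3): 1: 0.1; 2: 0.13479; 3: 0.0158054.
By total probability, P(X = 3) = 0.333333·0.1 + 0.333333·0.13479 + 0.333333·0.0158054 = 0.0835318.

0.084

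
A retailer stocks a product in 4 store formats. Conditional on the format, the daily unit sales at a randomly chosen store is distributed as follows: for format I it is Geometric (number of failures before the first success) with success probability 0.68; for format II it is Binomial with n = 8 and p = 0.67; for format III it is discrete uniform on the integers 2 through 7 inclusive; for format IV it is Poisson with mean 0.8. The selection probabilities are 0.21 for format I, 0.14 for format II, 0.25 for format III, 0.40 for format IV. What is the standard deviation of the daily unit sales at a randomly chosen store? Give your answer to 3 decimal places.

2.359

Per component, I: μ=0.470588, E[X²]=0.913495; II: μ=5.36, E[X²]=30.4984; III: μ=4.5, E[X²]=23.1667; IV: μ=0.8, E[X²]=1.44.
E[X] = 0.21·0.470588 + 0.14·5.36 + 0.25·4.5 + 0.4·0.8 = 2.29422.
E[X²] = 0.21·0.913495 + 0.14·30.4984 + 0.25·23.1667 + 0.4·1.44 = 10.8293.
Var(X) = E[X²] − (E[X])² = 10.8293 − 5.26346 = 5.56581.
SD(X) = √5.56581 = 2.3592.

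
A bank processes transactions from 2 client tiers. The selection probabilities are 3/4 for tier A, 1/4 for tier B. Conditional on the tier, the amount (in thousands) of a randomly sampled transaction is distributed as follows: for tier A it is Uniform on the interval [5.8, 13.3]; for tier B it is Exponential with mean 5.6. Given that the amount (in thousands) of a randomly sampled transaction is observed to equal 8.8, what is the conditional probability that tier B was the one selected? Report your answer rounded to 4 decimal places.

0.0849

Likelihoods f(8.8 | ·): A: 0.133333; B: 0.0370979.
Posterior ∝ prior × likelihood. Numerator for B: 0.25·0.0370979 = 0.00927447.
Normalizing constant: 0.75·0.133333 + 0.25·0.0370979 = 0.109274.
P(B | observation) = 0.00927447 / 0.109274 = 0.0848732.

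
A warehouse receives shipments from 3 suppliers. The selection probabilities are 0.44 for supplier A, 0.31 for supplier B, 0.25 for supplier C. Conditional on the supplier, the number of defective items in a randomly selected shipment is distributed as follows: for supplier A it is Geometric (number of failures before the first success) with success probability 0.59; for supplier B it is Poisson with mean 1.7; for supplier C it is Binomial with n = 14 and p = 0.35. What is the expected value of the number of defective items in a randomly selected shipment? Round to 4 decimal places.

2.0578

Component means — A: 0.694915; B: 1.7; C: 4.9.
E[X] = 0.44·0.694915 + 0.31·1.7 + 0.25·4.9 = 2.05776.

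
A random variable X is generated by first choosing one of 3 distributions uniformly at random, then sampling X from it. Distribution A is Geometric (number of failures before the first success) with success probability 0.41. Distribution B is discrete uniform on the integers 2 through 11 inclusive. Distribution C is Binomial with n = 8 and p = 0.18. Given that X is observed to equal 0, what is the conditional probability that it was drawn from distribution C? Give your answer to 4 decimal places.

0.3327

Likelihoods P(X=0 | ·): A: 0.41; B: 0; C: 0.204414.
Posterior ∝ prior × likelihood. Numerator for C: 0.333333·0.204414 = 0.068138.
Normalizing constant: 0.333333·0.41 + 0.333333·0 + 0.333333·0.204414 = 0.204805.
P(C | observation) = 0.068138 / 0.204805 = 0.332698.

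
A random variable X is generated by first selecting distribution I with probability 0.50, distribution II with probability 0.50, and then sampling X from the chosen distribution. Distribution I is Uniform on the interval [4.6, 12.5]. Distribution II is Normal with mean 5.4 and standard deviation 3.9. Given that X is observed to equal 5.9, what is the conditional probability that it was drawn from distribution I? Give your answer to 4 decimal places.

0.5551

Likelihoods f(5.9 | ·): I: 0.126582; II: 0.101456.
Posterior ∝ prior × likelihood. Numerator for I: 0.5·0.126582 = 0.0632911.
Normalizing constant: 0.5·0.126582 + 0.5·0.101456 = 0.114019.
P(I | observation) = 0.0632911 / 0.114019 = 0.555093.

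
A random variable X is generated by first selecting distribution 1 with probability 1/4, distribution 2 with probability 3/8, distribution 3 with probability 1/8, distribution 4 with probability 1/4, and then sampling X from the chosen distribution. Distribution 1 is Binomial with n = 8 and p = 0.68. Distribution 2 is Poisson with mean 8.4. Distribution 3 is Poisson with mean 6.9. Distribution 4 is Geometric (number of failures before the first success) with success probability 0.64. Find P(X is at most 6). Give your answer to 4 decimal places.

Conditional on each component, P(X ≤ 6): 1: 0.782175; 2: 0.266993; 3: 0.464715; 4: 0.999216.
By total probability, P(X ≤ 6) = 0.25·0.782175 + 0.375·0.266993 + 0.125·0.464715 + 0.25·0.999216 = 0.60356.

0.6036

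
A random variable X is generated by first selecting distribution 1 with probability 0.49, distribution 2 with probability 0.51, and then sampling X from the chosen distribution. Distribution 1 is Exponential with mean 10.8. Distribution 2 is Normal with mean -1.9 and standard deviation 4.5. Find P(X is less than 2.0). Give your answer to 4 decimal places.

0.4944

Conditional on each component, P(X < 2.0): 1: 0.16905; 2: 0.806938.
By total probability, P(X < 2.0) = 0.49·0.16905 + 0.51·0.806938 = 0.494373.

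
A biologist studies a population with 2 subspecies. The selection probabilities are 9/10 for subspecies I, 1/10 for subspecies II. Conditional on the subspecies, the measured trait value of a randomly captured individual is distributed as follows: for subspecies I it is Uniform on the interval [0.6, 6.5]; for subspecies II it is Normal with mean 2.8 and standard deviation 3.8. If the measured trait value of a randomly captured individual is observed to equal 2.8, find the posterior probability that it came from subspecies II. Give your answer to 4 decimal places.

0.0644

Likelihoods f(2.8 | ·): I: 0.169492; II: 0.104985.
Posterior ∝ prior × likelihood. Numerator for II: 0.1·0.104985 = 0.0104985.
Normalizing constant: 0.9·0.169492 + 0.1·0.104985 = 0.163041.
P(II | observation) = 0.0104985 / 0.163041 = 0.0643917.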